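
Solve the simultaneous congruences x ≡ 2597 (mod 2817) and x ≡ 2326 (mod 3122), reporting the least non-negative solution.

Write x = 2597 + 2817·k. Then 2817·k ≡ 2326 − 2597 ≡ 2851 (mod 3122).
Need 2817⁻¹ mod 3122. Extended Euclid on (3122, 2817):
3122 = 1·2817 + 305
2817 = 9·305 + 72
305 = 4·72 + 17
72 = 4·17 + 4
17 = 4·4 + 1
4 = 4·1 + 0
Back-substitute:
1 = 17 − 4·4
1 = −4·72 + 17·17
1 = 17·305 − 72·72
1 = −72·2817 + 665·305
1 = 665·3122 − 737·2817
2817⁻¹ ≡ 2385 (mod 3122), so k ≡ 2385·2851 ≡ 3041 (mod 3122).
x = 2597 + 2817·3041 = 8569094.

8569094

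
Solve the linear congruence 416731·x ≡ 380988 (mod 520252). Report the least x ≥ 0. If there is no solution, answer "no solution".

First find gcd(416731, 520252):
520252 = 1·416731 + 103521
416731 = 4·103521 + 2647
103521 = 39·2647 + 288
2647 = 9·288 + 55
288 = 5·55 + 13
55 = 4·13 + 3
13 = 4·3 + 1
3 = 3·1 + 0
gcd = 1, so a unique solution mod 520252 exists.
Back-substitute for the Bézout coefficients:
1 = 13 − 4·3
1 = −4·55 + 17·13
1 = 17·288 − 89·55
1 = −89·2647 + 818·288
1 = 818·103521 − 31991·2647
1 = −31991·416731 + 128782·103521
1 = 128782·520252 − 160773·416731
So 416731·(-160773) ≡ 1 (mod 520252), giving 416731⁻¹ ≡ 359479.
x ≡ 416731⁻¹·380988 ≡ 359479·380988 ≡ 326000 (mod 520252).

326000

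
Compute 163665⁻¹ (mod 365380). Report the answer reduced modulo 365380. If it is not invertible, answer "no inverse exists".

Compute gcd(163665, 365380):
365380 = 2×163665 + 38050
163665 = 4×38050 + 11465
38050 = 3×11465 + 3655
11465 = 3×3655 + 500
3655 = 7×500 + 155
500 = 3×155 + 35
155 = 4×35 + 15
35 = 2×15 + 5
15 = 3×5 + 0
gcd(163665, 365380) = 5 ≠ 1, so 163665 has no multiplicative inverse modulo 365380.

no inverse exists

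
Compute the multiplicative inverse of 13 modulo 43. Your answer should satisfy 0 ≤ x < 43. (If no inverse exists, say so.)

Run Euclid on (43, 13):
43 = 3*13 + 4
13 = 3*4 + 1
4 = 4*1 + 0
gcd = 1, so the inverse exists. Back-substitute:
1 = 13 − 3·4
1 = −3·43 + 10·13
So 13·10 ≡ 1 (mod 43).

10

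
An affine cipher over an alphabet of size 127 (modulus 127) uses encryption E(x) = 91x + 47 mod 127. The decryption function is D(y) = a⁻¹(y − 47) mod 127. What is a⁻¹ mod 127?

Run Euclid on (127, 91):
127 = 1×91 + 36
91 = 2×36 + 19
36 = 1×19 + 17
19 = 1×17 + 2
17 = 8×2 + 1
2 = 2×1 + 0
Since gcd(91, 127) = 1, back-substitute to write 1 as a combination:
1 = 17 − 8·2
1 = −8·19 + 9·17
1 = 9·36 − 17·19
1 = −17·91 + 43·36
1 = 43·127 − 60·91
Hence 91⁻¹ ≡ -60 ≡ 67 (mod 127).

67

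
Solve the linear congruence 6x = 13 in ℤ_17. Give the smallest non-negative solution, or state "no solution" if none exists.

5

First find gcd(6, 17):
17 = 2×6 + 5
6 = 1×5 + 1
5 = 5×1 + 0
gcd = 1, so a unique solution mod 17 exists.
Back-substitute for the Bézout coefficients:
1 = 6 − 5
1 = −17 + 3·6
So 6·(3) ≡ 1 (mod 17), giving 6⁻¹ ≡ 3.
x ≡ 6⁻¹·13 ≡ 3·13 ≡ 5 (mod 17).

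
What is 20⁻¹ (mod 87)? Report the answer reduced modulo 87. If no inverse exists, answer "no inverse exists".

Apply the Euclidean algorithm to 87 and 20:
87 = 4×20 + 7
20 = 2×7 + 6
7 = 1×6 + 1
6 = 6×1 + 0
Since gcd(20, 87) = 1, back-substitute to write 1 as a combination:
1 = 7 − 6
1 = −20 + 3·7
1 = 3·87 − 13·20
So 20·(-13) ≡ 1 (mod 87), and -13 ≡ 74 (mod 87).

74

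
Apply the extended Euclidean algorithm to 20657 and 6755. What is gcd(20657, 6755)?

Euclidean algorithm:
20657 = 3×6755 + 392
6755 = 17×392 + 91
392 = 4×91 + 28
91 = 3×28 + 7
28 = 4×7 + 0
gcd(20657, 6755) = 7.
Back-substituting:
7 = 91 − 3·28
7 = −3·392 + 13·91
7 = 13·6755 − 224·392
7 = −224·20657 + 685·6755
So 7 = (-224)·20657 + (685)·6755.

7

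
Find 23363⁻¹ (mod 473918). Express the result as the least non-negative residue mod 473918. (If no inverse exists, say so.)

359389

Run Euclid on (473918, 23363):
473918 = 20*23363 + 6658
23363 = 3*6658 + 3389
6658 = 1*3389 + 3269
3389 = 1*3269 + 120
3269 = 27*120 + 29
120 = 4*29 + 4
29 = 7*4 + 1
4 = 4*1 + 0
gcd = 1, so the inverse exists. Back-substitute:
1 = 29 − 7·4
1 = −7·120 + 29·29
1 = 29·3269 − 790·120
1 = −790·3389 + 819·3269
1 = 819·6658 − 1609·3389
1 = −1609·23363 + 5646·6658
1 = 5646·473918 − 114529·23363
Thus 23363·(-114529) ≡ 1 (mod 473918); reducing, -114529 mod 473918 = 359389.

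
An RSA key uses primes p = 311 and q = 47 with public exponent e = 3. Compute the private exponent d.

9507

φ(n) = (p−1)(q−1) = 310·46 = 14260.
Need d with 3·d ≡ 1 (mod 14260). Apply the extended Euclidean algorithm:
14260 = 4753*3 + 1
3 = 3*1 + 0
Back-substitute:
1 = 14260 − 4753·3
So 3·(-4753) ≡ 1 (mod 14260), hence d ≡ -4753 ≡ 9507 (mod 14260).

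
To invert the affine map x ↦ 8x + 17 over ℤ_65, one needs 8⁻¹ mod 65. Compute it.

57

Apply the Euclidean algorithm to 65 and 8:
65 = 8*8 + 1
8 = 8*1 + 0
The gcd is 1. Working backward:
1 = 65 − 8·8
Thus 8·(-8) ≡ 1 (mod 65); reducing, -8 mod 65 = 57.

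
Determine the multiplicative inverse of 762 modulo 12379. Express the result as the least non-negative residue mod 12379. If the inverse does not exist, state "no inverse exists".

gcd(12379, 762) by repeated division:
12379 = 16×762 + 187
762 = 4×187 + 14
187 = 13×14 + 5
14 = 2×5 + 4
5 = 1×4 + 1
4 = 4×1 + 0
The gcd is 1. Working backward:
1 = 5 − 4
1 = −14 + 3·5
1 = 3·187 − 40·14
1 = −40·762 + 163·187
1 = 163·12379 − 2648·762
Thus 762·(-2648) ≡ 1 (mod 12379); reducing, -2648 mod 12379 = 9731.

9731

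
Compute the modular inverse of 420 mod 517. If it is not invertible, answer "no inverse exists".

Run Euclid on (517, 420):
517 = 1*420 + 97
420 = 4*97 + 32
97 = 3*32 + 1
32 = 32*1 + 0
gcd = 1, so the inverse exists. Back-substitute:
1 = 97 − 3·32
1 = −3·420 + 13·97
1 = 13·517 − 16·420
Hence 420⁻¹ ≡ -16 ≡ 501 (mod 517).

501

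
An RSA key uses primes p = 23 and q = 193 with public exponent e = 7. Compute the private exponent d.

φ(n) = (p−1)(q−1) = 22·192 = 4224.
Need d with 7·d ≡ 1 (mod 4224). Apply the extended Euclidean algorithm:
4224 = 603*7 + 3
7 = 2*3 + 1
3 = 3*1 + 0
Back-substitute:
1 = 7 − 2·3
1 = −2·4224 + 1207·7
So 7·1207 ≡ 1 (mod 4224), hence d = 1207.

1207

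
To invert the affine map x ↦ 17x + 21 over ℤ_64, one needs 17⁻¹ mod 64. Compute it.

gcd(64, 17) by repeated division:
64 = 3·17 + 13
17 = 1·13 + 4
13 = 3·4 + 1
4 = 4·1 + 0
Since gcd(17, 64) = 1, back-substitute to write 1 as a combination:
1 = 13 − 3·4
1 = −3·17 + 4·13
1 = 4·64 − 15·17
Hence 17⁻¹ ≡ -15 ≡ 49 (mod 64).

49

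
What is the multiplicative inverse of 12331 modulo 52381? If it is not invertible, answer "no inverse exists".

Run Euclid on (52381, 12331):
52381 = 4*12331 + 3057
12331 = 4*3057 + 103
3057 = 29*103 + 70
103 = 1*70 + 33
70 = 2*33 + 4
33 = 8*4 + 1
4 = 4*1 + 0
The gcd is 1. Working backward:
1 = 33 − 8·4
1 = −8·70 + 17·33
1 = 17·103 − 25·70
1 = −25·3057 + 742·103
1 = 742·12331 − 2993·3057
1 = −2993·52381 + 12714·12331
So 12331·12714 ≡ 1 (mod 52381).

12714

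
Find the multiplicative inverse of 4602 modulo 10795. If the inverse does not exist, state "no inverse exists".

Apply the Euclidean algorithm to 10795 and 4602:
10795 = 2×4602 + 1591
4602 = 2×1591 + 1420
1591 = 1×1420 + 171
1420 = 8×171 + 52
171 = 3×52 + 15
52 = 3×15 + 7
15 = 2×7 + 1
7 = 7×1 + 0
Since gcd(4602, 10795) = 1, back-substitute to write 1 as a combination:
1 = 15 − 2·7
1 = −2·52 + 7·15
1 = 7·171 − 23·52
1 = −23·1420 + 191·171
1 = 191·1591 − 214·1420
1 = −214·4602 + 619·1591
1 = 619·10795 − 1452·4602
Hence 4602⁻¹ ≡ -1452 ≡ 9343 (mod 10795).

9343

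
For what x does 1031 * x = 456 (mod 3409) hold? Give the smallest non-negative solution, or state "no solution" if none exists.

First find gcd(1031, 3409):
3409 = 3·1031 + 316
1031 = 3·316 + 83
316 = 3·83 + 67
83 = 1·67 + 16
67 = 4·16 + 3
16 = 5·3 + 1
3 = 3·1 + 0
gcd = 1, so a unique solution mod 3409 exists.
Back-substitute for the Bézout coefficients:
1 = 16 − 5·3
1 = −5·67 + 21·16
1 = 21·83 − 26·67
1 = −26·316 + 99·83
1 = 99·1031 − 323·316
1 = −323·3409 + 1068·1031
So 1031·(1068) ≡ 1 (mod 3409), giving 1031⁻¹ ≡ 1068.
x ≡ 1031⁻¹·456 ≡ 1068·456 ≡ 2930 (mod 3409).

2930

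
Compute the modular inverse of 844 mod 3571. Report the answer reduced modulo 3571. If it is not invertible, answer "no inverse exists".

1172

Run Euclid on (3571, 844):
3571 = 4*844 + 195
844 = 4*195 + 64
195 = 3*64 + 3
64 = 21*3 + 1
3 = 3*1 + 0
The gcd is 1. Working backward:
1 = 64 − 21·3
1 = −21·195 + 64·64
1 = 64·844 − 277·195
1 = −277·3571 + 1172·844
So 844·1172 ≡ 1 (mod 3571).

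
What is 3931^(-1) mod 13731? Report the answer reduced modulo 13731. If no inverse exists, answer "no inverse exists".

gcd(13731, 3931) by repeated division:
13731 = 3·3931 + 1938
3931 = 2·1938 + 55
1938 = 35·55 + 13
55 = 4·13 + 3
13 = 4·3 + 1
3 = 3·1 + 0
gcd = 1, so the inverse exists. Back-substitute:
1 = 13 − 4·3
1 = −4·55 + 17·13
1 = 17·1938 − 599·55
1 = −599·3931 + 1215·1938
1 = 1215·13731 − 4244·3931
So 3931·(-4244) ≡ 1 (mod 13731), and -4244 ≡ 9487 (mod 13731).

9487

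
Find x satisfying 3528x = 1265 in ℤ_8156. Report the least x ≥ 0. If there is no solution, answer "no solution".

gcd(3528, 8156):
8156 = 2×3528 + 1100
3528 = 3×1100 + 228
1100 = 4×228 + 188
228 = 1×188 + 40
188 = 4×40 + 28
40 = 1×28 + 12
28 = 2×12 + 4
12 = 3×4 + 0
gcd = 4, but 4 ∤ 1265, so the congruence has no solution.

no solution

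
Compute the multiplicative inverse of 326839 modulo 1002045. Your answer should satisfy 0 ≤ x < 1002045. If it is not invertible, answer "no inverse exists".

Run Euclid on (1002045, 326839):
1002045 = 3·326839 + 21528
326839 = 15·21528 + 3919
21528 = 5·3919 + 1933
3919 = 2·1933 + 53
1933 = 36·53 + 25
53 = 2·25 + 3
25 = 8·3 + 1
3 = 3·1 + 0
gcd = 1, so the inverse exists. Back-substitute:
1 = 25 − 8·3
1 = −8·53 + 17·25
1 = 17·1933 − 620·53
1 = −620·3919 + 1257·1933
1 = 1257·21528 − 6905·3919
1 = −6905·326839 + 104832·21528
1 = 104832·1002045 − 321401·326839
Thus 326839·(-321401) ≡ 1 (mod 1002045); reducing, -321401 mod 1002045 = 680644.

680644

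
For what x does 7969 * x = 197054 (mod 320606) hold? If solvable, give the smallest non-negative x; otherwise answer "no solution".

First find gcd(7969, 320606):
320606 = 40*7969 + 1846
7969 = 4*1846 + 585
1846 = 3*585 + 91
585 = 6*91 + 39
91 = 2*39 + 13
39 = 3*13 + 0
gcd = 13 and 13 | 197054, so solutions exist. Divide through by 13: 613x ≡ 15158 (mod 24662).
Now find 613⁻¹ mod 24662:
24662 = 40×613 + 142
613 = 4×142 + 45
142 = 3×45 + 7
45 = 6×7 + 3
7 = 2×3 + 1
3 = 3×1 + 0
Back-substitute:
1 = 7 − 2·3
1 = −2·45 + 13·7
1 = 13·142 − 41·45
1 = −41·613 + 177·142
1 = 177·24662 − 7121·613
So 613·(-7121) ≡ 1 (mod 24662), i.e. 613⁻¹ ≡ 17541.
Then x ≡ 17541·15158 ≡ 5456 (mod 24662); the smallest non-negative solution is x = 5456.

5456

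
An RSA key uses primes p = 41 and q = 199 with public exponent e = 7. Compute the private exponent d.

φ(n) = (p−1)(q−1) = 40·198 = 7920.
Need d with 7·d ≡ 1 (mod 7920). Apply the extended Euclidean algorithm:
7920 = 1131×7 + 3
7 = 2×3 + 1
3 = 3×1 + 0
Back-substitute:
1 = 7 − 2·3
1 = −2·7920 + 2263·7
So 7·2263 ≡ 1 (mod 7920), hence d = 2263.

2263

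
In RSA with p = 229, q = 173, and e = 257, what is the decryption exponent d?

φ(n) = (p−1)(q−1) = 228·172 = 39216.
Need d with 257·d ≡ 1 (mod 39216). Apply the extended Euclidean algorithm:
39216 = 152*257 + 152
257 = 1*152 + 105
152 = 1*105 + 47
105 = 2*47 + 11
47 = 4*11 + 3
11 = 3*3 + 2
3 = 1*2 + 1
2 = 2*1 + 0
Back-substitute:
1 = 3 − 2
1 = −11 + 4·3
1 = 4·47 − 17·11
1 = −17·105 + 38·47
1 = 38·152 − 55·105
1 = −55·257 + 93·152
1 = 93·39216 − 14191·257
So 257·(-14191) ≡ 1 (mod 39216), hence d ≡ -14191 ≡ 25025 (mod 39216).

25025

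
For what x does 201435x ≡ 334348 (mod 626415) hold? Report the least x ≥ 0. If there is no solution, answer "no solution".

gcd(201435, 626415):
626415 = 3×201435 + 22110
201435 = 9×22110 + 2445
22110 = 9×2445 + 105
2445 = 23×105 + 30
105 = 3×30 + 15
30 = 2×15 + 0
gcd = 15, but 15 ∤ 334348, so the congruence has no solution.

no solution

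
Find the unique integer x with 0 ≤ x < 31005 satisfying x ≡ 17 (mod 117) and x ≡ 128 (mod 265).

Write x = 17 + 117·k. Then 117·k ≡ 128 − 17 ≡ 111 (mod 265).
Need 117⁻¹ mod 265. Extended Euclid on (265, 117):
265 = 2×117 + 31
117 = 3×31 + 24
31 = 1×24 + 7
24 = 3×7 + 3
7 = 2×3 + 1
3 = 3×1 + 0
Back-substitute:
1 = 7 − 2·3
1 = −2·24 + 7·7
1 = 7·31 − 9·24
1 = −9·117 + 34·31
1 = 34·265 − 77·117
117⁻¹ ≡ 188 (mod 265), so k ≡ 188·111 ≡ 198 (mod 265).
x = 17 + 117·198 = 23183.

23183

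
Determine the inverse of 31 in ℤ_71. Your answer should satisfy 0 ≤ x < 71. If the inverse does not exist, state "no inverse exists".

Run Euclid on (71, 31):
71 = 2·31 + 9
31 = 3·9 + 4
9 = 2·4 + 1
4 = 4·1 + 0
gcd = 1, so the inverse exists. Back-substitute:
1 = 9 − 2·4
1 = −2·31 + 7·9
1 = 7·71 − 16·31
So 31·(-16) ≡ 1 (mod 71), and -16 ≡ 55 (mod 71).

55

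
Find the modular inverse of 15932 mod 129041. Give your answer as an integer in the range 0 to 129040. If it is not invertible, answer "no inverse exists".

4722

gcd(129041, 15932) by repeated division:
129041 = 8×15932 + 1585
15932 = 10×1585 + 82
1585 = 19×82 + 27
82 = 3×27 + 1
27 = 27×1 + 0
gcd = 1, so the inverse exists. Back-substitute:
1 = 82 − 3·27
1 = −3·1585 + 58·82
1 = 58·15932 − 583·1585
1 = −583·129041 + 4722·15932
So 15932·4722 ≡ 1 (mod 129041).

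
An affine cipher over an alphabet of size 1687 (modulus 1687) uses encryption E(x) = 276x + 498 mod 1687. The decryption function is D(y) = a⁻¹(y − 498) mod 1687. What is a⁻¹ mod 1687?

Apply the Euclidean algorithm to 1687 and 276:
1687 = 6·276 + 31
276 = 8·31 + 28
31 = 1·28 + 3
28 = 9·3 + 1
3 = 3·1 + 0
The gcd is 1. Working backward:
1 = 28 − 9·3
1 = −9·31 + 10·28
1 = 10·276 − 89·31
1 = −89·1687 + 544·276
So 276·544 ≡ 1 (mod 1687).

544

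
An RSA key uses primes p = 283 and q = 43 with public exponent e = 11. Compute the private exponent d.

4307

φ(n) = (p−1)(q−1) = 282·42 = 11844.
Need d with 11·d ≡ 1 (mod 11844). Apply the extended Euclidean algorithm:
11844 = 1076*11 + 8
11 = 1*8 + 3
8 = 2*3 + 2
3 = 1*2 + 1
2 = 2*1 + 0
Back-substitute:
1 = 3 − 2
1 = −8 + 3·3
1 = 3·11 − 4·8
1 = −4·11844 + 4307·11
So 11·4307 ≡ 1 (mod 11844), hence d = 4307.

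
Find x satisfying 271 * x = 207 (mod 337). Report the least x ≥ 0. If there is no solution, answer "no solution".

First find gcd(271, 337):
337 = 1*271 + 66
271 = 4*66 + 7
66 = 9*7 + 3
7 = 2*3 + 1
3 = 3*1 + 0
gcd = 1, so a unique solution mod 337 exists.
Back-substitute for the Bézout coefficients:
1 = 7 − 2·3
1 = −2·66 + 19·7
1 = 19·271 − 78·66
1 = −78·337 + 97·271
So 271·(97) ≡ 1 (mod 337), giving 271⁻¹ ≡ 97.
x ≡ 271⁻¹·207 ≡ 97·207 ≡ 196 (mod 337).

196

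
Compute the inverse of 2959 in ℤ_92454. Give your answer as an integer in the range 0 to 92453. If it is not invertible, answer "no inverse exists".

Apply the Euclidean algorithm to 92454 and 2959:
92454 = 31×2959 + 725
2959 = 4×725 + 59
725 = 12×59 + 17
59 = 3×17 + 8
17 = 2×8 + 1
8 = 8×1 + 0
gcd = 1, so the inverse exists. Back-substitute:
1 = 17 − 2·8
1 = −2·59 + 7·17
1 = 7·725 − 86·59
1 = −86·2959 + 351·725
1 = 351·92454 − 10967·2959
Thus 2959·(-10967) ≡ 1 (mod 92454); reducing, -10967 mod 92454 = 81487.

81487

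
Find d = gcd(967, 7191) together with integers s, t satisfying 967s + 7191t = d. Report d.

Repeated division:
7191 = 7·967 + 422
967 = 2·422 + 123
422 = 3·123 + 53
123 = 2·53 + 17
53 = 3·17 + 2
17 = 8·2 + 1
2 = 2·1 + 0
gcd(967, 7191) = 1.
Express as a combination:
1 = 17 − 8·2
1 = −8·53 + 25·17
1 = 25·123 − 58·53
1 = −58·422 + 199·123
1 = 199·967 − 456·422
1 = −456·7191 + 3391·967
So 1 = (-456)·7191 + (3391)·967.

1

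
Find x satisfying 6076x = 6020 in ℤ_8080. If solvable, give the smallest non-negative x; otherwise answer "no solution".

755

First find gcd(6076, 8080):
8080 = 1*6076 + 2004
6076 = 3*2004 + 64
2004 = 31*64 + 20
64 = 3*20 + 4
20 = 5*4 + 0
gcd = 4 and 4 | 6020, so solutions exist. Divide through by 4: 1519x ≡ 1505 (mod 2020).
Now find 1519⁻¹ mod 2020:
2020 = 1·1519 + 501
1519 = 3·501 + 16
501 = 31·16 + 5
16 = 3·5 + 1
5 = 5·1 + 0
Back-substitute:
1 = 16 − 3·5
1 = −3·501 + 94·16
1 = 94·1519 − 285·501
1 = −285·2020 + 379·1519
So 1519⁻¹ ≡ 379 (mod 2020).
Then x ≡ 379·1505 ≡ 755 (mod 2020); the smallest non-negative solution is x = 755.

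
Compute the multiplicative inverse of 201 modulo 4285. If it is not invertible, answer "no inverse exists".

3816

Run Euclid on (4285, 201):
4285 = 21*201 + 64
201 = 3*64 + 9
64 = 7*9 + 1
9 = 9*1 + 0
gcd = 1, so the inverse exists. Back-substitute:
1 = 64 − 7·9
1 = −7·201 + 22·64
1 = 22·4285 − 469·201
So 201·(-469) ≡ 1 (mod 4285), and -469 ≡ 3816 (mod 4285).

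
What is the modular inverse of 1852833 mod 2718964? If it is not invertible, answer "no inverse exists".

2514925

Extended Euclidean algorithm:
2718964 = 1*1852833 + 866131
1852833 = 2*866131 + 120571
866131 = 7*120571 + 22134
120571 = 5*22134 + 9901
22134 = 2*9901 + 2332
9901 = 4*2332 + 573
2332 = 4*573 + 40
573 = 14*40 + 13
40 = 3*13 + 1
13 = 13*1 + 0
Since gcd(1852833, 2718964) = 1, back-substitute to write 1 as a combination:
1 = 40 − 3·13
1 = −3·573 + 43·40
1 = 43·2332 − 175·573
1 = −175·9901 + 743·2332
1 = 743·22134 − 1661·9901
1 = −1661·120571 + 9048·22134
1 = 9048·866131 − 64997·120571
1 = −64997·1852833 + 139042·866131
1 = 139042·2718964 − 204039·1852833
Thus 1852833·(-204039) ≡ 1 (mod 2718964); reducing, -204039 mod 2718964 = 2514925.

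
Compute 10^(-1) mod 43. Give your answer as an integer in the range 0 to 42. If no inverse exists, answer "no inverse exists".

13

Extended Euclidean algorithm:
43 = 4×10 + 3
10 = 3×3 + 1
3 = 3×1 + 0
gcd = 1, so the inverse exists. Back-substitute:
1 = 10 − 3·3
1 = −3·43 + 13·10
So 10·13 ≡ 1 (mod 43).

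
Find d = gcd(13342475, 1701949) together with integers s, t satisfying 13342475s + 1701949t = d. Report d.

Euclidean algorithm:
13342475 = 7·1701949 + 1428832
1701949 = 1·1428832 + 273117
1428832 = 5·273117 + 63247
273117 = 4·63247 + 20129
63247 = 3·20129 + 2860
20129 = 7·2860 + 109
2860 = 26·109 + 26
109 = 4·26 + 5
26 = 5·5 + 1
5 = 5·1 + 0
gcd(13342475, 1701949) = 1.
Working backward:
1 = 26 − 5·5
1 = −5·109 + 21·26
1 = 21·2860 − 551·109
1 = −551·20129 + 3878·2860
1 = 3878·63247 − 12185·20129
1 = −12185·273117 + 52618·63247
1 = 52618·1428832 − 275275·273117
1 = −275275·1701949 + 327893·1428832
1 = 327893·13342475 − 2570526·1701949
So 1 = (327893)·13342475 + (-2570526)·1701949.

1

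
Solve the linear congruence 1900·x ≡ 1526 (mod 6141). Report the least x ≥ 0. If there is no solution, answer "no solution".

First find gcd(1900, 6141):
6141 = 3·1900 + 441
1900 = 4·441 + 136
441 = 3·136 + 33
136 = 4·33 + 4
33 = 8·4 + 1
4 = 4·1 + 0
gcd = 1, so a unique solution mod 6141 exists.
Back-substitute for the Bézout coefficients:
1 = 33 − 8·4
1 = −8·136 + 33·33
1 = 33·441 − 107·136
1 = −107·1900 + 461·441
1 = 461·6141 − 1490·1900
So 1900·(-1490) ≡ 1 (mod 6141), giving 1900⁻¹ ≡ 4651.
x ≡ 1900⁻¹·1526 ≡ 4651·1526 ≡ 4571 (mod 6141).

4571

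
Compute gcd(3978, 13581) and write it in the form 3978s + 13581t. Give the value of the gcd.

9

Repeated division:
13581 = 3*3978 + 1647
3978 = 2*1647 + 684
1647 = 2*684 + 279
684 = 2*279 + 126
279 = 2*126 + 27
126 = 4*27 + 18
27 = 1*18 + 9
18 = 2*9 + 0
gcd(3978, 13581) = 9.
Express as a combination:
9 = 27 − 18
9 = −126 + 5·27
9 = 5·279 − 11·126
9 = −11·684 + 27·279
9 = 27·1647 − 65·684
9 = −65·3978 + 157·1647
9 = 157·13581 − 536·3978
So 9 = (157)·13581 + (-536)·3978.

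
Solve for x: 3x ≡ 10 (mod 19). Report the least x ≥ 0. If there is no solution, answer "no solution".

16

First find gcd(3, 19):
19 = 6×3 + 1
3 = 3×1 + 0
gcd = 1, so a unique solution mod 19 exists.
Back-substitute for the Bézout coefficients:
1 = 19 − 6·3
So 3·(-6) ≡ 1 (mod 19), giving 3⁻¹ ≡ 13.
x ≡ 3⁻¹·10 ≡ 13·10 ≡ 16 (mod 19).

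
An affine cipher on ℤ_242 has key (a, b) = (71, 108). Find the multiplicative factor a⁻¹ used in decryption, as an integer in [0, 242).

Apply the Euclidean algorithm to 242 and 71:
242 = 3*71 + 29
71 = 2*29 + 13
29 = 2*13 + 3
13 = 4*3 + 1
3 = 3*1 + 0
The gcd is 1. Working backward:
1 = 13 − 4·3
1 = −4·29 + 9·13
1 = 9·71 − 22·29
1 = −22·242 + 75·71
So 71·75 ≡ 1 (mod 242).

75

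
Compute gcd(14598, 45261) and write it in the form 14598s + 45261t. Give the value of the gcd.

9

Apply Euclid's algorithm to 45261 and 14598:
45261 = 3·14598 + 1467
14598 = 9·1467 + 1395
1467 = 1·1395 + 72
1395 = 19·72 + 27
72 = 2·27 + 18
27 = 1·18 + 9
18 = 2·9 + 0
gcd(14598, 45261) = 9.
Working backward:
9 = 27 − 18
9 = −72 + 3·27
9 = 3·1395 − 58·72
9 = −58·1467 + 61·1395
9 = 61·14598 − 607·1467
9 = −607·45261 + 1882·14598
So 9 = (-607)·45261 + (1882)·14598.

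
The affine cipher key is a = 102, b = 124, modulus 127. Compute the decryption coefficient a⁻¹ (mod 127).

66

gcd(127, 102) by repeated division:
127 = 1*102 + 25
102 = 4*25 + 2
25 = 12*2 + 1
2 = 2*1 + 0
Since gcd(102, 127) = 1, back-substitute to write 1 as a combination:
1 = 25 − 12·2
1 = −12·102 + 49·25
1 = 49·127 − 61·102
Hence 102⁻¹ ≡ -61 ≡ 66 (mod 127).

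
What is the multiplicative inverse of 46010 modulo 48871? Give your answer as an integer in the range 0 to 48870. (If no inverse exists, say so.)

Extended Euclidean algorithm:
48871 = 1·46010 + 2861
46010 = 16·2861 + 234
2861 = 12·234 + 53
234 = 4·53 + 22
53 = 2·22 + 9
22 = 2·9 + 4
9 = 2·4 + 1
4 = 4·1 + 0
gcd = 1, so the inverse exists. Back-substitute:
1 = 9 − 2·4
1 = −2·22 + 5·9
1 = 5·53 − 12·22
1 = −12·234 + 53·53
1 = 53·2861 − 648·234
1 = −648·46010 + 10421·2861
1 = 10421·48871 − 11069·46010
Hence 46010⁻¹ ≡ -11069 ≡ 37802 (mod 48871).

37802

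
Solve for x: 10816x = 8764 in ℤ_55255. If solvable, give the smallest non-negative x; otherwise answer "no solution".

6029

First find gcd(10816, 55255):
55255 = 5*10816 + 1175
10816 = 9*1175 + 241
1175 = 4*241 + 211
241 = 1*211 + 30
211 = 7*30 + 1
30 = 30*1 + 0
gcd = 1, so a unique solution mod 55255 exists.
Back-substitute for the Bézout coefficients:
1 = 211 − 7·30
1 = −7·241 + 8·211
1 = 8·1175 − 39·241
1 = −39·10816 + 359·1175
1 = 359·55255 − 1834·10816
So 10816·(-1834) ≡ 1 (mod 55255), giving 10816⁻¹ ≡ 53421.
x ≡ 10816⁻¹·8764 ≡ 53421·8764 ≡ 6029 (mod 55255).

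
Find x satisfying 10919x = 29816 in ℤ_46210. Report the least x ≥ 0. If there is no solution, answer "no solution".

First find gcd(10919, 46210):
46210 = 4*10919 + 2534
10919 = 4*2534 + 783
2534 = 3*783 + 185
783 = 4*185 + 43
185 = 4*43 + 13
43 = 3*13 + 4
13 = 3*4 + 1
4 = 4*1 + 0
gcd = 1, so a unique solution mod 46210 exists.
Back-substitute for the Bézout coefficients:
1 = 13 − 3·4
1 = −3·43 + 10·13
1 = 10·185 − 43·43
1 = −43·783 + 182·185
1 = 182·2534 − 589·783
1 = −589·10919 + 2538·2534
1 = 2538·46210 − 10741·10919
So 10919·(-10741) ≡ 1 (mod 46210), giving 10919⁻¹ ≡ 35469.
x ≡ 10919⁻¹·29816 ≡ 35469·29816 ≡ 27854 (mod 46210).

27854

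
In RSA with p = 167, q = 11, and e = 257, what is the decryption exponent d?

φ(n) = (p−1)(q−1) = 166·10 = 1660.
Need d with 257·d ≡ 1 (mod 1660). Apply the extended Euclidean algorithm:
1660 = 6·257 + 118
257 = 2·118 + 21
118 = 5·21 + 13
21 = 1·13 + 8
13 = 1·8 + 5
8 = 1·5 + 3
5 = 1·3 + 2
3 = 1·2 + 1
2 = 2·1 + 0
Back-substitute:
1 = 3 − 2
1 = −5 + 2·3
1 = 2·8 − 3·5
1 = −3·13 + 5·8
1 = 5·21 − 8·13
1 = −8·118 + 45·21
1 = 45·257 − 98·118
1 = −98·1660 + 633·257
So 257·633 ≡ 1 (mod 1660), hence d = 633.

633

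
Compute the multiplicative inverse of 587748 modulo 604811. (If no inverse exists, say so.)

gcd(604811, 587748) by repeated division:
604811 = 1·587748 + 17063
587748 = 34·17063 + 7606
17063 = 2·7606 + 1851
7606 = 4·1851 + 202
1851 = 9·202 + 33
202 = 6·33 + 4
33 = 8·4 + 1
4 = 4·1 + 0
gcd = 1, so the inverse exists. Back-substitute:
1 = 33 − 8·4
1 = −8·202 + 49·33
1 = 49·1851 − 449·202
1 = −449·7606 + 1845·1851
1 = 1845·17063 − 4139·7606
1 = −4139·587748 + 142571·17063
1 = 142571·604811 − 146710·587748
So 587748·(-146710) ≡ 1 (mod 604811), and -146710 ≡ 458101 (mod 604811).

458101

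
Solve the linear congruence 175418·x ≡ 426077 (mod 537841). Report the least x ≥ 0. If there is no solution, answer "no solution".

71837

First find gcd(175418, 537841):
537841 = 3*175418 + 11587
175418 = 15*11587 + 1613
11587 = 7*1613 + 296
1613 = 5*296 + 133
296 = 2*133 + 30
133 = 4*30 + 13
30 = 2*13 + 4
13 = 3*4 + 1
4 = 4*1 + 0
gcd = 1, so a unique solution mod 537841 exists.
Back-substitute for the Bézout coefficients:
1 = 13 − 3·4
1 = −3·30 + 7·13
1 = 7·133 − 31·30
1 = −31·296 + 69·133
1 = 69·1613 − 376·296
1 = −376·11587 + 2701·1613
1 = 2701·175418 − 40891·11587
1 = −40891·537841 + 125374·175418
So 175418·(125374) ≡ 1 (mod 537841), giving 175418⁻¹ ≡ 125374.
x ≡ 175418⁻¹·426077 ≡ 125374·426077 ≡ 71837 (mod 537841).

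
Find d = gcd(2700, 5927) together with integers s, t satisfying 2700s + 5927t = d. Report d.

Repeated division:
5927 = 2×2700 + 527
2700 = 5×527 + 65
527 = 8×65 + 7
65 = 9×7 + 2
7 = 3×2 + 1
2 = 2×1 + 0
gcd(2700, 5927) = 1.
Back-substituting:
1 = 7 − 3·2
1 = −3·65 + 28·7
1 = 28·527 − 227·65
1 = −227·2700 + 1163·527
1 = 1163·5927 − 2553·2700
So 1 = (1163)·5927 + (-2553)·2700.

1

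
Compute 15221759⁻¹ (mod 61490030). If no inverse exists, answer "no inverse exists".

no inverse exists

Compute gcd(15221759, 61490030):
61490030 = 4×15221759 + 602994
15221759 = 25×602994 + 146909
602994 = 4×146909 + 15358
146909 = 9×15358 + 8687
15358 = 1×8687 + 6671
8687 = 1×6671 + 2016
6671 = 3×2016 + 623
2016 = 3×623 + 147
623 = 4×147 + 35
147 = 4×35 + 7
35 = 5×7 + 0
The gcd is 7, not 1, hence no inverse exists.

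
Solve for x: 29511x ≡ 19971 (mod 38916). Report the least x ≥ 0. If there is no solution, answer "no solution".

1533

First find gcd(29511, 38916):
38916 = 1·29511 + 9405
29511 = 3·9405 + 1296
9405 = 7·1296 + 333
1296 = 3·333 + 297
333 = 1·297 + 36
297 = 8·36 + 9
36 = 4·9 + 0
gcd = 9 and 9 | 19971, so solutions exist. Divide through by 9: 3279x ≡ 2219 (mod 4324).
Now find 3279⁻¹ mod 4324:
4324 = 1×3279 + 1045
3279 = 3×1045 + 144
1045 = 7×144 + 37
144 = 3×37 + 33
37 = 1×33 + 4
33 = 8×4 + 1
4 = 4×1 + 0
Back-substitute:
1 = 33 − 8·4
1 = −8·37 + 9·33
1 = 9·144 − 35·37
1 = −35·1045 + 254·144
1 = 254·3279 − 797·1045
1 = −797·4324 + 1051·3279
So 3279⁻¹ ≡ 1051 (mod 4324).
Then x ≡ 1051·2219 ≡ 1533 (mod 4324); the smallest non-negative solution is x = 1533.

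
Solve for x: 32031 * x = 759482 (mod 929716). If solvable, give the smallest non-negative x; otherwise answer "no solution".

457814

First find gcd(32031, 929716):
929716 = 29*32031 + 817
32031 = 39*817 + 168
817 = 4*168 + 145
168 = 1*145 + 23
145 = 6*23 + 7
23 = 3*7 + 2
7 = 3*2 + 1
2 = 2*1 + 0
gcd = 1, so a unique solution mod 929716 exists.
Back-substitute for the Bézout coefficients:
1 = 7 − 3·2
1 = −3·23 + 10·7
1 = 10·145 − 63·23
1 = −63·168 + 73·145
1 = 73·817 − 355·168
1 = −355·32031 + 13918·817
1 = 13918·929716 − 403977·32031
So 32031·(-403977) ≡ 1 (mod 929716), giving 32031⁻¹ ≡ 525739.
x ≡ 32031⁻¹·759482 ≡ 525739·759482 ≡ 457814 (mod 929716).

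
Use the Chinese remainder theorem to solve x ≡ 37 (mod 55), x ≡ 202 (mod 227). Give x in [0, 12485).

202

Write x = 37 + 55·k. Then 55·k ≡ 202 − 37 ≡ 165 (mod 227).
Need 55⁻¹ mod 227. Extended Euclid on (227, 55):
227 = 4·55 + 7
55 = 7·7 + 6
7 = 1·6 + 1
6 = 6·1 + 0
Back-substitute:
1 = 7 − 6
1 = −55 + 8·7
1 = 8·227 − 33·55
55⁻¹ ≡ 194 (mod 227), so k ≡ 194·165 ≡ 3 (mod 227).
x = 37 + 55·3 = 202.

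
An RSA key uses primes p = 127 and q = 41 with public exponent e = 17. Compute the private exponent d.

593

φ(n) = (p−1)(q−1) = 126·40 = 5040.
Need d with 17·d ≡ 1 (mod 5040). Apply the extended Euclidean algorithm:
5040 = 296·17 + 8
17 = 2·8 + 1
8 = 8·1 + 0
Back-substitute:
1 = 17 − 2·8
1 = −2·5040 + 593·17
So 17·593 ≡ 1 (mod 5040), hence d = 593.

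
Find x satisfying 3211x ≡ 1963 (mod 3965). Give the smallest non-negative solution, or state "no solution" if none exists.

213

First find gcd(3211, 3965):
3965 = 1*3211 + 754
3211 = 4*754 + 195
754 = 3*195 + 169
195 = 1*169 + 26
169 = 6*26 + 13
26 = 2*13 + 0
gcd = 13 and 13 | 1963, so solutions exist. Divide through by 13: 247x ≡ 151 (mod 305).
Now find 247⁻¹ mod 305:
305 = 1×247 + 58
247 = 4×58 + 15
58 = 3×15 + 13
15 = 1×13 + 2
13 = 6×2 + 1
2 = 2×1 + 0
Back-substitute:
1 = 13 − 6·2
1 = −6·15 + 7·13
1 = 7·58 − 27·15
1 = −27·247 + 115·58
1 = 115·305 − 142·247
So 247·(-142) ≡ 1 (mod 305), i.e. 247⁻¹ ≡ 163.
Then x ≡ 163·151 ≡ 213 (mod 305); the smallest non-negative solution is x = 213.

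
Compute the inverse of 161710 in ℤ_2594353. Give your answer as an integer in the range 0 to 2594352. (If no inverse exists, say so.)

622526

Apply the Euclidean algorithm to 2594353 and 161710:
2594353 = 16·161710 + 6993
161710 = 23·6993 + 871
6993 = 8·871 + 25
871 = 34·25 + 21
25 = 1·21 + 4
21 = 5·4 + 1
4 = 4·1 + 0
The gcd is 1. Working backward:
1 = 21 − 5·4
1 = −5·25 + 6·21
1 = 6·871 − 209·25
1 = −209·6993 + 1678·871
1 = 1678·161710 − 38803·6993
1 = −38803·2594353 + 622526·161710
So 161710·622526 ≡ 1 (mod 2594353).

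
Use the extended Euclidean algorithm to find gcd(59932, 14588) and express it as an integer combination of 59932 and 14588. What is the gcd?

4

Apply Euclid's algorithm to 59932 and 14588:
59932 = 4*14588 + 1580
14588 = 9*1580 + 368
1580 = 4*368 + 108
368 = 3*108 + 44
108 = 2*44 + 20
44 = 2*20 + 4
20 = 5*4 + 0
gcd(59932, 14588) = 4.
Working backward:
4 = 44 − 2·20
4 = −2·108 + 5·44
4 = 5·368 − 17·108
4 = −17·1580 + 73·368
4 = 73·14588 − 674·1580
4 = −674·59932 + 2769·14588
So 4 = (-674)·59932 + (2769)·14588.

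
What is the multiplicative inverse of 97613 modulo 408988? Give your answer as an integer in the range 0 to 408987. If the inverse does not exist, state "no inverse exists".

307425

Apply the Euclidean algorithm to 408988 and 97613:
408988 = 4*97613 + 18536
97613 = 5*18536 + 4933
18536 = 3*4933 + 3737
4933 = 1*3737 + 1196
3737 = 3*1196 + 149
1196 = 8*149 + 4
149 = 37*4 + 1
4 = 4*1 + 0
The gcd is 1. Working backward:
1 = 149 − 37·4
1 = −37·1196 + 297·149
1 = 297·3737 − 928·1196
1 = −928·4933 + 1225·3737
1 = 1225·18536 − 4603·4933
1 = −4603·97613 + 24240·18536
1 = 24240·408988 − 101563·97613
Hence 97613⁻¹ ≡ -101563 ≡ 307425 (mod 408988).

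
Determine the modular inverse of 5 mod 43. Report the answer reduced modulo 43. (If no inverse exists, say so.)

26

Extended Euclidean algorithm:
43 = 8*5 + 3
5 = 1*3 + 2
3 = 1*2 + 1
2 = 2*1 + 0
gcd = 1, so the inverse exists. Back-substitute:
1 = 3 − 2
1 = −5 + 2·3
1 = 2·43 − 17·5
Thus 5·(-17) ≡ 1 (mod 43); reducing, -17 mod 43 = 26.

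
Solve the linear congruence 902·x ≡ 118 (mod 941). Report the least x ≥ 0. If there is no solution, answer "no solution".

190

First find gcd(902, 941):
941 = 1·902 + 39
902 = 23·39 + 5
39 = 7·5 + 4
5 = 1·4 + 1
4 = 4·1 + 0
gcd = 1, so a unique solution mod 941 exists.
Back-substitute for the Bézout coefficients:
1 = 5 − 4
1 = −39 + 8·5
1 = 8·902 − 185·39
1 = −185·941 + 193·902
So 902·(193) ≡ 1 (mod 941), giving 902⁻¹ ≡ 193.
x ≡ 902⁻¹·118 ≡ 193·118 ≡ 190 (mod 941).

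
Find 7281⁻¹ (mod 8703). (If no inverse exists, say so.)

Euclidean algorithm on 8703, 7281:
8703 = 1·7281 + 1422
7281 = 5·1422 + 171
1422 = 8·171 + 54
171 = 3·54 + 9
54 = 6·9 + 0
The gcd is 9, not 1, hence no inverse exists.

no inverse exists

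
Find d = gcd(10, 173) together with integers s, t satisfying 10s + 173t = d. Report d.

Repeated division:
173 = 17×10 + 3
10 = 3×3 + 1
3 = 3×1 + 0
gcd(10, 173) = 1.
Express as a combination:
1 = 10 − 3·3
1 = −3·173 + 52·10
So 1 = (-3)·173 + (52)·10.

1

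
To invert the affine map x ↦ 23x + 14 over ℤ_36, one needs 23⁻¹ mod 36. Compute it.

Run Euclid on (36, 23):
36 = 1×23 + 13
23 = 1×13 + 10
13 = 1×10 + 3
10 = 3×3 + 1
3 = 3×1 + 0
gcd = 1, so the inverse exists. Back-substitute:
1 = 10 − 3·3
1 = −3·13 + 4·10
1 = 4·23 − 7·13
1 = −7·36 + 11·23
So 23·11 ≡ 1 (mod 36).

11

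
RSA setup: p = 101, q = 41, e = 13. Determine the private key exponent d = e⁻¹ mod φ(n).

3077

φ(n) = (p−1)(q−1) = 100·40 = 4000.
Need d with 13·d ≡ 1 (mod 4000). Apply the extended Euclidean algorithm:
4000 = 307×13 + 9
13 = 1×9 + 4
9 = 2×4 + 1
4 = 4×1 + 0
Back-substitute:
1 = 9 − 2·4
1 = −2·13 + 3·9
1 = 3·4000 − 923·13
So 13·(-923) ≡ 1 (mod 4000), hence d ≡ -923 ≡ 3077 (mod 4000).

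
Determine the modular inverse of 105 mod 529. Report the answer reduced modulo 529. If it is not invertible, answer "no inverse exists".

gcd(529, 105) by repeated division:
529 = 5*105 + 4
105 = 26*4 + 1
4 = 4*1 + 0
The gcd is 1. Working backward:
1 = 105 − 26·4
1 = −26·529 + 131·105
So 105·131 ≡ 1 (mod 529).

131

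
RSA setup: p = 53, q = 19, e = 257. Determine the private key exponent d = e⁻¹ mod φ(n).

641

φ(n) = (p−1)(q−1) = 52·18 = 936.
Need d with 257·d ≡ 1 (mod 936). Apply the extended Euclidean algorithm:
936 = 3*257 + 165
257 = 1*165 + 92
165 = 1*92 + 73
92 = 1*73 + 19
73 = 3*19 + 16
19 = 1*16 + 3
16 = 5*3 + 1
3 = 3*1 + 0
Back-substitute:
1 = 16 − 5·3
1 = −5·19 + 6·16
1 = 6·73 − 23·19
1 = −23·92 + 29·73
1 = 29·165 − 52·92
1 = −52·257 + 81·165
1 = 81·936 − 295·257
So 257·(-295) ≡ 1 (mod 936), hence d ≡ -295 ≡ 641 (mod 936).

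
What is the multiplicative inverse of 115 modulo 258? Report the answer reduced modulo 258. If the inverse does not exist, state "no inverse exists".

175

Extended Euclidean algorithm:
258 = 2*115 + 28
115 = 4*28 + 3
28 = 9*3 + 1
3 = 3*1 + 0
Since gcd(115, 258) = 1, back-substitute to write 1 as a combination:
1 = 28 − 9·3
1 = −9·115 + 37·28
1 = 37·258 − 83·115
Thus 115·(-83) ≡ 1 (mod 258); reducing, -83 mod 258 = 175.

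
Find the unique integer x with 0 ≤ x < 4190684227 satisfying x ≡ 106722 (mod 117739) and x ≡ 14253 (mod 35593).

Write x = 106722 + 117739·k. Then 117739·k ≡ 14253 − 106722 ≡ 14310 (mod 35593).
Need 117739⁻¹ mod 35593. Extended Euclid on (35593, 10960):
35593 = 3·10960 + 2713
10960 = 4·2713 + 108
2713 = 25·108 + 13
108 = 8·13 + 4
13 = 3·4 + 1
4 = 4·1 + 0
Back-substitute:
1 = 13 − 3·4
1 = −3·108 + 25·13
1 = 25·2713 − 628·108
1 = −628·10960 + 2537·2713
1 = 2537·35593 − 8239·10960
117739⁻¹ ≡ 27354 (mod 35593), so k ≡ 27354·14310 ≡ 19519 (mod 35593).
x = 106722 + 117739·19519 = 2298254263.

2298254263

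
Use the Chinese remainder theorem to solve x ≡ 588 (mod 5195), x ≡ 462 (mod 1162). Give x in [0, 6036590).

Write x = 588 + 5195·k. Then 5195·k ≡ 462 − 588 ≡ 1036 (mod 1162).
Need 5195⁻¹ mod 1162. Extended Euclid on (1162, 547):
1162 = 2·547 + 68
547 = 8·68 + 3
68 = 22·3 + 2
3 = 1·2 + 1
2 = 2·1 + 0
Back-substitute:
1 = 3 − 2
1 = −68 + 23·3
1 = 23·547 − 185·68
1 = −185·1162 + 393·547
5195⁻¹ ≡ 393 (mod 1162), so k ≡ 393·1036 ≡ 448 (mod 1162).
x = 588 + 5195·448 = 2327948.

2327948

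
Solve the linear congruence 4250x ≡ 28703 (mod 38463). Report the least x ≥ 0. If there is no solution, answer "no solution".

22804

First find gcd(4250, 38463):
38463 = 9·4250 + 213
4250 = 19·213 + 203
213 = 1·203 + 10
203 = 20·10 + 3
10 = 3·3 + 1
3 = 3·1 + 0
gcd = 1, so a unique solution mod 38463 exists.
Back-substitute for the Bézout coefficients:
1 = 10 − 3·3
1 = −3·203 + 61·10
1 = 61·213 − 64·203
1 = −64·4250 + 1277·213
1 = 1277·38463 − 11557·4250
So 4250·(-11557) ≡ 1 (mod 38463), giving 4250⁻¹ ≡ 26906.
x ≡ 4250⁻¹·28703 ≡ 26906·28703 ≡ 22804 (mod 38463).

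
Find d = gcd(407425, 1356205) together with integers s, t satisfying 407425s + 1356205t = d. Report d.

Repeated division:
1356205 = 3×407425 + 133930
407425 = 3×133930 + 5635
133930 = 23×5635 + 4325
5635 = 1×4325 + 1310
4325 = 3×1310 + 395
1310 = 3×395 + 125
395 = 3×125 + 20
125 = 6×20 + 5
20 = 4×5 + 0
gcd(407425, 1356205) = 5.
Express as a combination:
5 = 125 − 6·20
5 = −6·395 + 19·125
5 = 19·1310 − 63·395
5 = −63·4325 + 208·1310
5 = 208·5635 − 271·4325
5 = −271·133930 + 6441·5635
5 = 6441·407425 − 19594·133930
5 = −19594·1356205 + 65223·407425
So 5 = (-19594)·1356205 + (65223)·407425.

5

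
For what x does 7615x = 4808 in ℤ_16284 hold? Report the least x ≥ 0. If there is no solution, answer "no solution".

First find gcd(7615, 16284):
16284 = 2×7615 + 1054
7615 = 7×1054 + 237
1054 = 4×237 + 106
237 = 2×106 + 25
106 = 4×25 + 6
25 = 4×6 + 1
6 = 6×1 + 0
gcd = 1, so a unique solution mod 16284 exists.
Back-substitute for the Bézout coefficients:
1 = 25 − 4·6
1 = −4·106 + 17·25
1 = 17·237 − 38·106
1 = −38·1054 + 169·237
1 = 169·7615 − 1221·1054
1 = −1221·16284 + 2611·7615
So 7615·(2611) ≡ 1 (mod 16284), giving 7615⁻¹ ≡ 2611.
x ≡ 7615⁻¹·4808 ≡ 2611·4808 ≡ 15008 (mod 16284).

15008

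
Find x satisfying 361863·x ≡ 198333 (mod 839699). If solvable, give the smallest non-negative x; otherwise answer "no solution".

First find gcd(361863, 839699):
839699 = 2*361863 + 115973
361863 = 3*115973 + 13944
115973 = 8*13944 + 4421
13944 = 3*4421 + 681
4421 = 6*681 + 335
681 = 2*335 + 11
335 = 30*11 + 5
11 = 2*5 + 1
5 = 5*1 + 0
gcd = 1, so a unique solution mod 839699 exists.
Back-substitute for the Bézout coefficients:
1 = 11 − 2·5
1 = −2·335 + 61·11
1 = 61·681 − 124·335
1 = −124·4421 + 805·681
1 = 805·13944 − 2539·4421
1 = −2539·115973 + 21117·13944
1 = 21117·361863 − 65890·115973
1 = −65890·839699 + 152897·361863
So 361863·(152897) ≡ 1 (mod 839699), giving 361863⁻¹ ≡ 152897.
x ≡ 361863⁻¹·198333 ≡ 152897·198333 ≡ 470714 (mod 839699).

470714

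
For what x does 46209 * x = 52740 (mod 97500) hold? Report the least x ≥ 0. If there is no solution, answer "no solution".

17860

First find gcd(46209, 97500):
97500 = 2*46209 + 5082
46209 = 9*5082 + 471
5082 = 10*471 + 372
471 = 1*372 + 99
372 = 3*99 + 75
99 = 1*75 + 24
75 = 3*24 + 3
24 = 8*3 + 0
gcd = 3 and 3 | 52740, so solutions exist. Divide through by 3: 15403x ≡ 17580 (mod 32500).
Now find 15403⁻¹ mod 32500:
32500 = 2×15403 + 1694
15403 = 9×1694 + 157
1694 = 10×157 + 124
157 = 1×124 + 33
124 = 3×33 + 25
33 = 1×25 + 8
25 = 3×8 + 1
8 = 8×1 + 0
Back-substitute:
1 = 25 − 3·8
1 = −3·33 + 4·25
1 = 4·124 − 15·33
1 = −15·157 + 19·124
1 = 19·1694 − 205·157
1 = −205·15403 + 1864·1694
1 = 1864·32500 − 3933·15403
So 15403·(-3933) ≡ 1 (mod 32500), i.e. 15403⁻¹ ≡ 28567.
Then x ≡ 28567·17580 ≡ 17860 (mod 32500); the smallest non-negative solution is x = 17860.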